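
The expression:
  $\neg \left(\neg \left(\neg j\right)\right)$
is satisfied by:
  {j: False}


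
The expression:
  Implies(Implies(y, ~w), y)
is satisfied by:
  {y: True}


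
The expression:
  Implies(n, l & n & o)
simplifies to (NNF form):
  ~n | (l & o)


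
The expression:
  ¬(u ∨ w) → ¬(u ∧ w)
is always true.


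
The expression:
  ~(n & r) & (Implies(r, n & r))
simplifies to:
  ~r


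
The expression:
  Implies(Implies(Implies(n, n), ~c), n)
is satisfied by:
  {n: True, c: True}
  {n: True, c: False}
  {c: True, n: False}


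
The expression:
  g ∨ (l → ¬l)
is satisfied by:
  {g: True, l: False}
  {l: False, g: False}
  {l: True, g: True}


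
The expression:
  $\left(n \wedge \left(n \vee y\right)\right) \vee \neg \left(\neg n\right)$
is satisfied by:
  {n: True}


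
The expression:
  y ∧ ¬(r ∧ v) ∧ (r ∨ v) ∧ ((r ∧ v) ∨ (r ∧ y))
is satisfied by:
  {r: True, y: True, v: False}


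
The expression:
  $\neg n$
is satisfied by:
  {n: False}


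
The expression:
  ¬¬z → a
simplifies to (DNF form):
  a ∨ ¬z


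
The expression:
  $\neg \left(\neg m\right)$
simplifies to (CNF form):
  $m$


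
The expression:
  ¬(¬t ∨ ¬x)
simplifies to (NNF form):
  t ∧ x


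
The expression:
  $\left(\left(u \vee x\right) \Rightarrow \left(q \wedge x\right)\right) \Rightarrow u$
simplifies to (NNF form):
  $u \vee \left(x \wedge \neg q\right)$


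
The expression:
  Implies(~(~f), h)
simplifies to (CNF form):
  h | ~f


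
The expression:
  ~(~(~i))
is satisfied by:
  {i: False}


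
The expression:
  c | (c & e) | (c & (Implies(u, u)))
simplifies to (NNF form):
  c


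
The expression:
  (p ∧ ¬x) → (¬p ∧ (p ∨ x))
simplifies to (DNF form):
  x ∨ ¬p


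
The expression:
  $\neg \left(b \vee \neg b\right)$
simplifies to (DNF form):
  $\text{False}$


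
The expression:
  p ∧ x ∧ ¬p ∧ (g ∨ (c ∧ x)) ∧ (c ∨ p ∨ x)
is never true.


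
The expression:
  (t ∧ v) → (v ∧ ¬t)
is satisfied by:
  {v: False, t: False}
  {t: True, v: False}
  {v: True, t: False}


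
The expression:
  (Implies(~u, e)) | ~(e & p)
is always true.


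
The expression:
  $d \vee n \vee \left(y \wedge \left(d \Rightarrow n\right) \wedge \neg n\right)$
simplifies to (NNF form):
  $d \vee n \vee y$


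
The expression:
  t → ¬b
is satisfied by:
  {t: False, b: False}
  {b: True, t: False}
  {t: True, b: False}


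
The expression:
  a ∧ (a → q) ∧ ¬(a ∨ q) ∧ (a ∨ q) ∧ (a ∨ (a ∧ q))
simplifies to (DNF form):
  False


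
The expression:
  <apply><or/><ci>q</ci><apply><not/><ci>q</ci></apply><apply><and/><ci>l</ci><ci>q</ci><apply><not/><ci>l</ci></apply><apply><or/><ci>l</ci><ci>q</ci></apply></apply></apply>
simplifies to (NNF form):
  <true/>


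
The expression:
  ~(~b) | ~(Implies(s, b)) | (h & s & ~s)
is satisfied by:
  {b: True, s: True}
  {b: True, s: False}
  {s: True, b: False}


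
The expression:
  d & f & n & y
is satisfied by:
  {y: True, d: True, f: True, n: True}


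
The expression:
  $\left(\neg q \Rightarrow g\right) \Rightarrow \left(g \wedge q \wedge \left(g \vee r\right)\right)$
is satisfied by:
  {q: False, g: False}
  {g: True, q: True}


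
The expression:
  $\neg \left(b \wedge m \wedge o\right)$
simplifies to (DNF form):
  $\neg b \vee \neg m \vee \neg o$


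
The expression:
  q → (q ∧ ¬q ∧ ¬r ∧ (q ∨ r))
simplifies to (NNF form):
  ¬q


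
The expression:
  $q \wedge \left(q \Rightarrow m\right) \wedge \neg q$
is never true.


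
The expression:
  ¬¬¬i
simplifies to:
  ¬i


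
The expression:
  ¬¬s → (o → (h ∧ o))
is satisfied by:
  {h: True, s: False, o: False}
  {s: False, o: False, h: False}
  {o: True, h: True, s: False}
  {o: True, s: False, h: False}
  {h: True, s: True, o: False}
  {s: True, h: False, o: False}
  {o: True, s: True, h: True}


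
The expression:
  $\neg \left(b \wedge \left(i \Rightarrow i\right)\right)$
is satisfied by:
  {b: False}


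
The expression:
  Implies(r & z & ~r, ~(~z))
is always true.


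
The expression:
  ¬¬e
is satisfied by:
  {e: True}


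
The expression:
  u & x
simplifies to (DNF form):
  u & x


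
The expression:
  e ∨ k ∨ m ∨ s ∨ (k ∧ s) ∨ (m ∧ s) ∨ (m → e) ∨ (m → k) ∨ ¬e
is always true.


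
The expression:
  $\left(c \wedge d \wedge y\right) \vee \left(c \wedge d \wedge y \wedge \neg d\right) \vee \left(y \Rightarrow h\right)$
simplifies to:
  $h \vee \left(c \wedge d\right) \vee \neg y$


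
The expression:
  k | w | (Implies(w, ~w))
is always true.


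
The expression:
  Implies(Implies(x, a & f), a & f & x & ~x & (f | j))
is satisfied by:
  {x: True, a: False, f: False}
  {f: True, x: True, a: False}
  {a: True, x: True, f: False}


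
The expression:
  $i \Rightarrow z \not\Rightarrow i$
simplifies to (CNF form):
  $\neg i$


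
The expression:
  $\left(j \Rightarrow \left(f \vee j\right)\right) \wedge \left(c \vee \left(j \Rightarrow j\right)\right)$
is always true.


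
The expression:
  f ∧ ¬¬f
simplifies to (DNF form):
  f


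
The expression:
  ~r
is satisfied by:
  {r: False}


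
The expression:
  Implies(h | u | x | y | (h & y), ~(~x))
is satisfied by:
  {x: True, u: False, y: False, h: False}
  {x: True, h: True, u: False, y: False}
  {x: True, y: True, u: False, h: False}
  {x: True, h: True, y: True, u: False}
  {x: True, u: True, y: False, h: False}
  {x: True, h: True, u: True, y: False}
  {x: True, y: True, u: True, h: False}
  {x: True, h: True, y: True, u: True}
  {h: False, u: False, y: False, x: False}


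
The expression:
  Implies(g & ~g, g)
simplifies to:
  True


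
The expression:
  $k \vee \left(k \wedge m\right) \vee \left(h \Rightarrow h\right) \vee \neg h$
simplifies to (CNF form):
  $\text{True}$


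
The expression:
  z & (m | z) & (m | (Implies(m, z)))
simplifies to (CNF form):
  z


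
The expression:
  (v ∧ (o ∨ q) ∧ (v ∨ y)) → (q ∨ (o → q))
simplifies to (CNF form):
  q ∨ ¬o ∨ ¬v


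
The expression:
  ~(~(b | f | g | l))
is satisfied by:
  {g: True, b: True, l: True, f: True}
  {g: True, b: True, l: True, f: False}
  {g: True, b: True, f: True, l: False}
  {g: True, b: True, f: False, l: False}
  {g: True, l: True, f: True, b: False}
  {g: True, l: True, f: False, b: False}
  {g: True, l: False, f: True, b: False}
  {g: True, l: False, f: False, b: False}
  {b: True, l: True, f: True, g: False}
  {b: True, l: True, f: False, g: False}
  {b: True, f: True, l: False, g: False}
  {b: True, f: False, l: False, g: False}
  {l: True, f: True, b: False, g: False}
  {l: True, b: False, f: False, g: False}
  {f: True, b: False, l: False, g: False}


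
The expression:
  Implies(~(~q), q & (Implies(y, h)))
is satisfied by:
  {h: True, q: False, y: False}
  {h: False, q: False, y: False}
  {y: True, h: True, q: False}
  {y: True, h: False, q: False}
  {q: True, h: True, y: False}
  {q: True, h: False, y: False}
  {q: True, y: True, h: True}


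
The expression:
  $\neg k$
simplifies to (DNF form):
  $\neg k$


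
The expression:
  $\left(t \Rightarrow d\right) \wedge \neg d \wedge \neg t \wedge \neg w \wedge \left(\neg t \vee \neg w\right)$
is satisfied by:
  {d: False, w: False, t: False}


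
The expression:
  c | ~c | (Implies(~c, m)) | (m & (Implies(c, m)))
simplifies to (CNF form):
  True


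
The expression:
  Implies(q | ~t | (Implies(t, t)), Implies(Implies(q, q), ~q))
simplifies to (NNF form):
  ~q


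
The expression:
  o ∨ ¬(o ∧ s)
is always true.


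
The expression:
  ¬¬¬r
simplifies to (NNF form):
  ¬r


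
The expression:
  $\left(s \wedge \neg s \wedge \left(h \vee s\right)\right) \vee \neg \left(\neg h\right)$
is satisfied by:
  {h: True}


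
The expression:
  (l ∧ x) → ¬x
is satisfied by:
  {l: False, x: False}
  {x: True, l: False}
  {l: True, x: False}


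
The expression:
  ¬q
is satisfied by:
  {q: False}


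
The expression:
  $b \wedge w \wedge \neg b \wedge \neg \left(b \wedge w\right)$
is never true.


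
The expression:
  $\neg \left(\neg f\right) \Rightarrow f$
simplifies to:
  $\text{True}$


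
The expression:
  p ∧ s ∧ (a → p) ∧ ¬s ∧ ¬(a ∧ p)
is never true.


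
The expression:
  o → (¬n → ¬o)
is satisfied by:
  {n: True, o: False}
  {o: False, n: False}
  {o: True, n: True}


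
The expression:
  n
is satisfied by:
  {n: True}


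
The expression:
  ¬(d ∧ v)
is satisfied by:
  {v: False, d: False}
  {d: True, v: False}
  {v: True, d: False}


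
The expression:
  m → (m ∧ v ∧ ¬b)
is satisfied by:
  {v: True, m: False, b: False}
  {v: False, m: False, b: False}
  {b: True, v: True, m: False}
  {b: True, v: False, m: False}
  {m: True, v: True, b: False}


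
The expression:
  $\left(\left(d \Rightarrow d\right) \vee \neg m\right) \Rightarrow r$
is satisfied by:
  {r: True}


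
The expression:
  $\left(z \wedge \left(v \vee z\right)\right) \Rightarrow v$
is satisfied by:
  {v: True, z: False}
  {z: False, v: False}
  {z: True, v: True}


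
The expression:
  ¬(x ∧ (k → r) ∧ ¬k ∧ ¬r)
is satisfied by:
  {r: True, k: True, x: False}
  {r: True, k: False, x: False}
  {k: True, r: False, x: False}
  {r: False, k: False, x: False}
  {r: True, x: True, k: True}
  {r: True, x: True, k: False}
  {x: True, k: True, r: False}


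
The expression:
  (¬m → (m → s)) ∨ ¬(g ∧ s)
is always true.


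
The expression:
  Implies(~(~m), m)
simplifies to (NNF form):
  True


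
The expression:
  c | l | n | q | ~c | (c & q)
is always true.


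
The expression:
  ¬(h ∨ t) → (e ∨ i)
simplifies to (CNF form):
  e ∨ h ∨ i ∨ t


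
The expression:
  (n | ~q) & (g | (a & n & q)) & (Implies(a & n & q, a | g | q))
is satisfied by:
  {n: True, g: True, a: True, q: False}
  {n: True, g: True, a: False, q: False}
  {g: True, a: True, n: False, q: False}
  {g: True, n: False, a: False, q: False}
  {n: True, q: True, g: True, a: True}
  {n: True, q: True, g: True, a: False}
  {n: True, q: True, a: True, g: False}


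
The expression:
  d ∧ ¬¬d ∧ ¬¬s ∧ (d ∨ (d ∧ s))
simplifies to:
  d ∧ s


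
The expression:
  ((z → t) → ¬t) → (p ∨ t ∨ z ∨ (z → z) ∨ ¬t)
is always true.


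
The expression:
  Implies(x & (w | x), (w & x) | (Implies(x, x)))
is always true.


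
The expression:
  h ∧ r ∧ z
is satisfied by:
  {r: True, z: True, h: True}


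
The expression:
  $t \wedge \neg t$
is never true.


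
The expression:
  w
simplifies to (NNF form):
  w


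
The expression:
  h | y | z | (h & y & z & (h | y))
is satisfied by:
  {y: True, z: True, h: True}
  {y: True, z: True, h: False}
  {y: True, h: True, z: False}
  {y: True, h: False, z: False}
  {z: True, h: True, y: False}
  {z: True, h: False, y: False}
  {h: True, z: False, y: False}


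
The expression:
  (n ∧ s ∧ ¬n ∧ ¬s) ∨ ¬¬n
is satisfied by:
  {n: True}


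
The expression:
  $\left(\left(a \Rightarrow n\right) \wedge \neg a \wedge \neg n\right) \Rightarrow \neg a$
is always true.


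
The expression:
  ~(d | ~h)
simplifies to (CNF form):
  h & ~d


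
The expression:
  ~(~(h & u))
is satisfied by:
  {h: True, u: True}


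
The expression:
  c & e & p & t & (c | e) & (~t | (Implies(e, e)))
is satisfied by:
  {t: True, c: True, p: True, e: True}


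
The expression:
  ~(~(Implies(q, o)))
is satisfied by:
  {o: True, q: False}
  {q: False, o: False}
  {q: True, o: True}


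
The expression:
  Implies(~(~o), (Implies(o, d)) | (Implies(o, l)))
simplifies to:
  d | l | ~o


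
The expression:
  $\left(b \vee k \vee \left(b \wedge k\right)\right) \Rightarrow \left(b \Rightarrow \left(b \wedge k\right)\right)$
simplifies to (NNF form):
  $k \vee \neg b$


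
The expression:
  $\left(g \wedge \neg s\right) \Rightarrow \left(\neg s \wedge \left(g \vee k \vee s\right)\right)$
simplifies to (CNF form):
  $\text{True}$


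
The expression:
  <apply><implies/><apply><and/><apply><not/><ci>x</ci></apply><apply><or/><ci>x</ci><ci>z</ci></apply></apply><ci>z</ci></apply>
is always true.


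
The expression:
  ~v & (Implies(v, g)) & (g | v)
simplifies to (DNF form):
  g & ~v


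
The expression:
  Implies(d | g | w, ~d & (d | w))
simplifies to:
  ~d & (w | ~g)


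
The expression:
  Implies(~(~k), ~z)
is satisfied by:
  {k: False, z: False}
  {z: True, k: False}
  {k: True, z: False}


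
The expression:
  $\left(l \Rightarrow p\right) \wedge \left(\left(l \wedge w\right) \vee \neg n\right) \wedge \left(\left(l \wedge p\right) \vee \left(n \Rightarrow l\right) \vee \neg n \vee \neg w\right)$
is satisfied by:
  {p: True, w: True, n: False, l: False}
  {p: True, w: False, n: False, l: False}
  {w: True, p: False, n: False, l: False}
  {p: False, w: False, n: False, l: False}
  {p: True, l: True, w: True, n: False}
  {p: True, l: True, w: False, n: False}
  {p: True, l: True, n: True, w: True}


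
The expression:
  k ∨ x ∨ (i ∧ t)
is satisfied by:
  {i: True, x: True, k: True, t: True}
  {i: True, x: True, k: True, t: False}
  {x: True, k: True, t: True, i: False}
  {x: True, k: True, t: False, i: False}
  {i: True, x: True, t: True, k: False}
  {i: True, x: True, t: False, k: False}
  {x: True, t: True, k: False, i: False}
  {x: True, t: False, k: False, i: False}
  {i: True, k: True, t: True, x: False}
  {i: True, k: True, t: False, x: False}
  {k: True, t: True, x: False, i: False}
  {k: True, x: False, t: False, i: False}
  {i: True, t: True, x: False, k: False}


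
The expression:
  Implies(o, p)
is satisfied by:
  {p: True, o: False}
  {o: False, p: False}
  {o: True, p: True}


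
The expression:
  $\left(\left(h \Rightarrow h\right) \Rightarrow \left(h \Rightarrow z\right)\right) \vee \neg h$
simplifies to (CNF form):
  $z \vee \neg h$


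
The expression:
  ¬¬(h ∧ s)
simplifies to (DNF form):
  h ∧ s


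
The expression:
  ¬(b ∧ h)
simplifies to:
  ¬b ∨ ¬h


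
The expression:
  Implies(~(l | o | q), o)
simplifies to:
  l | o | q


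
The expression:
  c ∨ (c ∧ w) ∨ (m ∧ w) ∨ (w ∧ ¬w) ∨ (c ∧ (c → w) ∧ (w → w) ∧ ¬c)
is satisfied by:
  {c: True, w: True, m: True}
  {c: True, w: True, m: False}
  {c: True, m: True, w: False}
  {c: True, m: False, w: False}
  {w: True, m: True, c: False}


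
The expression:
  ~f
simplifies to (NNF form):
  ~f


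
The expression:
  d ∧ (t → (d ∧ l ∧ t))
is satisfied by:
  {l: True, d: True, t: False}
  {d: True, t: False, l: False}
  {l: True, t: True, d: True}


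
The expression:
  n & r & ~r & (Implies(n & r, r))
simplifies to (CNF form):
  False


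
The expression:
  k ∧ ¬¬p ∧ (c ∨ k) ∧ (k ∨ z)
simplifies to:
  k ∧ p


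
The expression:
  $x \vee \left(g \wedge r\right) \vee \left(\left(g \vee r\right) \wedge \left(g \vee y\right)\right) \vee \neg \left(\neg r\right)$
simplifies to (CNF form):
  $g \vee r \vee x$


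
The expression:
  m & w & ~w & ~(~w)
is never true.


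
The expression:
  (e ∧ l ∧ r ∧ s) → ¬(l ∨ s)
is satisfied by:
  {l: False, e: False, r: False, s: False}
  {s: True, l: False, e: False, r: False}
  {r: True, l: False, e: False, s: False}
  {s: True, r: True, l: False, e: False}
  {e: True, s: False, l: False, r: False}
  {s: True, e: True, l: False, r: False}
  {r: True, e: True, s: False, l: False}
  {s: True, r: True, e: True, l: False}
  {l: True, r: False, e: False, s: False}
  {s: True, l: True, r: False, e: False}
  {r: True, l: True, s: False, e: False}
  {s: True, r: True, l: True, e: False}
  {e: True, l: True, r: False, s: False}
  {s: True, e: True, l: True, r: False}
  {r: True, e: True, l: True, s: False}


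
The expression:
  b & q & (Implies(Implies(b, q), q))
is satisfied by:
  {b: True, q: True}


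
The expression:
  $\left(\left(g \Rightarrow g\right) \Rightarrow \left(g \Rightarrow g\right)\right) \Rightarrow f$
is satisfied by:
  {f: True}


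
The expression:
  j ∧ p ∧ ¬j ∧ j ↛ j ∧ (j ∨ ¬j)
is never true.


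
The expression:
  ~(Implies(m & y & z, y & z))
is never true.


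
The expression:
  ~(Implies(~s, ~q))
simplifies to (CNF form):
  q & ~s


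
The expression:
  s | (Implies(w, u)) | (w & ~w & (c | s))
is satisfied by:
  {u: True, s: True, w: False}
  {u: True, w: False, s: False}
  {s: True, w: False, u: False}
  {s: False, w: False, u: False}
  {u: True, s: True, w: True}
  {u: True, w: True, s: False}
  {s: True, w: True, u: False}


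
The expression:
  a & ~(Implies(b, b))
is never true.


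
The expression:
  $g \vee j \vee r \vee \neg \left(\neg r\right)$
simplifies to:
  $g \vee j \vee r$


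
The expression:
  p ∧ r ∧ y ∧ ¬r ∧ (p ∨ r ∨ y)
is never true.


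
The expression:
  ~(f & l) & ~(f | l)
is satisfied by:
  {l: False, f: False}


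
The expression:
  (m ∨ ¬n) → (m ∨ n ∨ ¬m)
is always true.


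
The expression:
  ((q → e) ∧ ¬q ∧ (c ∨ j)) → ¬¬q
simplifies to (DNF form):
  q ∨ (¬c ∧ ¬j)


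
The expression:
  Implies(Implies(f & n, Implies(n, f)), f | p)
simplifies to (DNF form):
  f | p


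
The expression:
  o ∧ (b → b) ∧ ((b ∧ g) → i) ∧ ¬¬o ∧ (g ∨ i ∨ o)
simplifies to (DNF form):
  (i ∧ o) ∨ (o ∧ ¬b) ∨ (o ∧ ¬g)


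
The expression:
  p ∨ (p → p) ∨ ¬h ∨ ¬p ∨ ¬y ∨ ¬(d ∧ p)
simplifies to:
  True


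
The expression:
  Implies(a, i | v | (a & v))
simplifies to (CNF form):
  i | v | ~a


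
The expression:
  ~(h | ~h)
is never true.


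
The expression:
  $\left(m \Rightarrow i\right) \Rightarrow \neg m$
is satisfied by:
  {m: False, i: False}
  {i: True, m: False}
  {m: True, i: False}


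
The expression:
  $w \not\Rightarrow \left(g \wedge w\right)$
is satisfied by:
  {w: True, g: False}


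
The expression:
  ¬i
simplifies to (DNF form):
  ¬i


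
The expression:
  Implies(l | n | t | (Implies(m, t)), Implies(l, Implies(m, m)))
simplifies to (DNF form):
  True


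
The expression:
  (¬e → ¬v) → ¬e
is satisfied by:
  {e: False}


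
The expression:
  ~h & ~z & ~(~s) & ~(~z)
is never true.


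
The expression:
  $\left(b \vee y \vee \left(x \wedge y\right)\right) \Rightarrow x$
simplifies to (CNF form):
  $\left(x \vee \neg b\right) \wedge \left(x \vee \neg y\right)$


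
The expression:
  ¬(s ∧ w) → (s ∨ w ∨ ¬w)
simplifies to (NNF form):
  True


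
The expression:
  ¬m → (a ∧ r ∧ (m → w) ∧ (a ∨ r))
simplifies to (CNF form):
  (a ∨ m) ∧ (m ∨ r)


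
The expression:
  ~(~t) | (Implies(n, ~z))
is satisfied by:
  {t: True, z: False, n: False}
  {z: False, n: False, t: False}
  {n: True, t: True, z: False}
  {n: True, z: False, t: False}
  {t: True, z: True, n: False}
  {z: True, t: False, n: False}
  {n: True, z: True, t: True}


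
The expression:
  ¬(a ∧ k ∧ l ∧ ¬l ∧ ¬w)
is always true.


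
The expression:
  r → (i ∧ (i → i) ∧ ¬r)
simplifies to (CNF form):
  ¬r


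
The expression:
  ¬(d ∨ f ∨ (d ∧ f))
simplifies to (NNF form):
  ¬d ∧ ¬f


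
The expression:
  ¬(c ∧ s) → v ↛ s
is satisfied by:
  {v: True, c: True, s: False}
  {v: True, c: False, s: False}
  {s: True, v: True, c: True}
  {s: True, c: True, v: False}


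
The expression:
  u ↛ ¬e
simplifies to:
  e ∧ u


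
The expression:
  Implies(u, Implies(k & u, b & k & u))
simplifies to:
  b | ~k | ~u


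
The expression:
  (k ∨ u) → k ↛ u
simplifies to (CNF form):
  ¬u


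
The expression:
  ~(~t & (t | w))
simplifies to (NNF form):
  t | ~w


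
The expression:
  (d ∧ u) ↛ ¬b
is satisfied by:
  {u: True, b: True, d: True}


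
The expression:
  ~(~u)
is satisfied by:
  {u: True}


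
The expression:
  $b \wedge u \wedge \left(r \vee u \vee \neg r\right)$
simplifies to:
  $b \wedge u$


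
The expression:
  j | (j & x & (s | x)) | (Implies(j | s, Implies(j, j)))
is always true.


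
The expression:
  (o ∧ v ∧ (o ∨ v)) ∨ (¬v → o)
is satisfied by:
  {o: True, v: True}
  {o: True, v: False}
  {v: True, o: False}


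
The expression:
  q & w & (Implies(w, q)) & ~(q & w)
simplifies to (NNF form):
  False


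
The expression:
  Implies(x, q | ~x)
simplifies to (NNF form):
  q | ~x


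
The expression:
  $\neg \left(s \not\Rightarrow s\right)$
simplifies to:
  $\text{True}$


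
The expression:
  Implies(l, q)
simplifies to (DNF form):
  q | ~l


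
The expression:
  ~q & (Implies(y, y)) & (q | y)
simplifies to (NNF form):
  y & ~q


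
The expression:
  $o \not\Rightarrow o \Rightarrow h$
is always true.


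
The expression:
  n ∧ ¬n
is never true.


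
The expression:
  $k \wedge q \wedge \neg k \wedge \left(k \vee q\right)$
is never true.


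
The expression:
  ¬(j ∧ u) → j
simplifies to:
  j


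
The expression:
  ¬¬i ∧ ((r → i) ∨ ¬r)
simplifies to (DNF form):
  i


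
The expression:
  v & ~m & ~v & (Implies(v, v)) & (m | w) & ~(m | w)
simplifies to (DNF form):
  False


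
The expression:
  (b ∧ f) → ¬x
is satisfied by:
  {x: False, b: False, f: False}
  {f: True, x: False, b: False}
  {b: True, x: False, f: False}
  {f: True, b: True, x: False}
  {x: True, f: False, b: False}
  {f: True, x: True, b: False}
  {b: True, x: True, f: False}


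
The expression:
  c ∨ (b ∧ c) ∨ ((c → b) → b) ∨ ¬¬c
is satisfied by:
  {b: True, c: True}
  {b: True, c: False}
  {c: True, b: False}


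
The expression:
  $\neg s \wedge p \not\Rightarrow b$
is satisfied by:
  {p: True, b: False, s: False}


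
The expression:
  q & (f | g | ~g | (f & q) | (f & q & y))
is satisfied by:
  {q: True}


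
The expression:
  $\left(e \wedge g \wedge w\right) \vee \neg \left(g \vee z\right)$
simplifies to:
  $\left(e \vee \neg g\right) \wedge \left(g \vee \neg z\right) \wedge \left(w \vee \neg g\right)$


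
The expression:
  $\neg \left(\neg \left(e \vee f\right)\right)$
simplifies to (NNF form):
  $e \vee f$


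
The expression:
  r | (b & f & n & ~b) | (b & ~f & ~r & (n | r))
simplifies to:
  r | (b & n & ~f)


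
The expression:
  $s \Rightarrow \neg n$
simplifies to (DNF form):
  $\neg n \vee \neg s$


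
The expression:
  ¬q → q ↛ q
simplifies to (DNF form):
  q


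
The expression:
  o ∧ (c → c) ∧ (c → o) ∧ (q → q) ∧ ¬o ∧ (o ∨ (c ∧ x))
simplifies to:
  False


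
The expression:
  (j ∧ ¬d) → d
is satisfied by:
  {d: True, j: False}
  {j: False, d: False}
  {j: True, d: True}


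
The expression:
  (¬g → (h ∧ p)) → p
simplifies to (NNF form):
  p ∨ ¬g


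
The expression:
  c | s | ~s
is always true.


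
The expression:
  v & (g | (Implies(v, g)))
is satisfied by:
  {g: True, v: True}


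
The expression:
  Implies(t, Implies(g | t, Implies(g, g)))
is always true.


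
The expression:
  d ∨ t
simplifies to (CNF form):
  d ∨ t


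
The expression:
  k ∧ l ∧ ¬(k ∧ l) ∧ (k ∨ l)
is never true.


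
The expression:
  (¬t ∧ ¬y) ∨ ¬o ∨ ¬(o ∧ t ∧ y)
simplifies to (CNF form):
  ¬o ∨ ¬t ∨ ¬y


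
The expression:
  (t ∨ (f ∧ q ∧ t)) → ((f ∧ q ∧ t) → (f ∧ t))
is always true.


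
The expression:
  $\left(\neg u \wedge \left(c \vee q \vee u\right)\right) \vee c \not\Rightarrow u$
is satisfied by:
  {q: True, c: True, u: False}
  {q: True, c: False, u: False}
  {c: True, q: False, u: False}


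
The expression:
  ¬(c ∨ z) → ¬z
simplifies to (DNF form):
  True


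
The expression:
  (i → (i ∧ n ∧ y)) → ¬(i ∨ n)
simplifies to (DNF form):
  (i ∧ ¬y) ∨ ¬n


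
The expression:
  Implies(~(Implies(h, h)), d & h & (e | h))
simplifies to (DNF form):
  True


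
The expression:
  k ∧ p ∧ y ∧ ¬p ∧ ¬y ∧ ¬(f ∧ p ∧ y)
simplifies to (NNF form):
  False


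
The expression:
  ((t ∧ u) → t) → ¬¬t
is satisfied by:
  {t: True}


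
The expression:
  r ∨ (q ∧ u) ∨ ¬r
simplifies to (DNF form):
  True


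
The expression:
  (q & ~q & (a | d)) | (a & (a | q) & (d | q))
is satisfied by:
  {a: True, d: True, q: True}
  {a: True, d: True, q: False}
  {a: True, q: True, d: False}


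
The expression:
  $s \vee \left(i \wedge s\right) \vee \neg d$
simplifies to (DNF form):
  $s \vee \neg d$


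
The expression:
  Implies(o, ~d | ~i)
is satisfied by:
  {o: False, d: False, i: False}
  {i: True, o: False, d: False}
  {d: True, o: False, i: False}
  {i: True, d: True, o: False}
  {o: True, i: False, d: False}
  {i: True, o: True, d: False}
  {d: True, o: True, i: False}


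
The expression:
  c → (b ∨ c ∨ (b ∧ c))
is always true.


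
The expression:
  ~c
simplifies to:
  ~c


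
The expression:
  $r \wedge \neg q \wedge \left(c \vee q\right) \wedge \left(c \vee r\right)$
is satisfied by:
  {r: True, c: True, q: False}


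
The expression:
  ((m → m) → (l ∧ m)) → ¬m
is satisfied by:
  {l: False, m: False}
  {m: True, l: False}
  {l: True, m: False}


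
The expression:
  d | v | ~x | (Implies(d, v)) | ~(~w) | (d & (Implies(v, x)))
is always true.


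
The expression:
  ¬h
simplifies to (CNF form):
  ¬h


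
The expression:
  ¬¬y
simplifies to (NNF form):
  y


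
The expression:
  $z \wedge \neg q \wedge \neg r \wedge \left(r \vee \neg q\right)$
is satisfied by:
  {z: True, q: False, r: False}


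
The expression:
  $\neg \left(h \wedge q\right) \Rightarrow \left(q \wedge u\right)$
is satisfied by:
  {u: True, h: True, q: True}
  {u: True, q: True, h: False}
  {h: True, q: True, u: False}


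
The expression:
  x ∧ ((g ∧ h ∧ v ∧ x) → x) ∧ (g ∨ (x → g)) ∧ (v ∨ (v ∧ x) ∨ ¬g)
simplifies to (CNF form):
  g ∧ v ∧ x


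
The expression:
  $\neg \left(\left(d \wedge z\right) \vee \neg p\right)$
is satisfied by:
  {p: True, z: False, d: False}
  {p: True, d: True, z: False}
  {p: True, z: True, d: False}


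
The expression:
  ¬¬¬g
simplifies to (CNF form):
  ¬g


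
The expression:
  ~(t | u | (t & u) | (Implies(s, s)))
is never true.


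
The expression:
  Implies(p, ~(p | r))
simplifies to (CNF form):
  ~p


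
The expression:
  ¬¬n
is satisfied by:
  {n: True}


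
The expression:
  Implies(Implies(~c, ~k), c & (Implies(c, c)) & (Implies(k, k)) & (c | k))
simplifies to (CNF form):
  c | k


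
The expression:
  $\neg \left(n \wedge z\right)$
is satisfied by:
  {z: False, n: False}
  {n: True, z: False}
  {z: True, n: False}


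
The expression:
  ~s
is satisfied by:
  {s: False}


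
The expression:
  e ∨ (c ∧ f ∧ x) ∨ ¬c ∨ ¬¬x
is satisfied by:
  {x: True, e: True, c: False}
  {x: True, c: False, e: False}
  {e: True, c: False, x: False}
  {e: False, c: False, x: False}
  {x: True, e: True, c: True}
  {x: True, c: True, e: False}
  {e: True, c: True, x: False}


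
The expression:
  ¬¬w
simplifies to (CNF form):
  w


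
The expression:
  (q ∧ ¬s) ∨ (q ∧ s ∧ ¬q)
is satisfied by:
  {q: True, s: False}


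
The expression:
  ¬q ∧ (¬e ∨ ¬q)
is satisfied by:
  {q: False}


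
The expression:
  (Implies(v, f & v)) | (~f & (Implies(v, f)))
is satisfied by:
  {f: True, v: False}
  {v: False, f: False}
  {v: True, f: True}


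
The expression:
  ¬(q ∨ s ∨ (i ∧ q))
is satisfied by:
  {q: False, s: False}


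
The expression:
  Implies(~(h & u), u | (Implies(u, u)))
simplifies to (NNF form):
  True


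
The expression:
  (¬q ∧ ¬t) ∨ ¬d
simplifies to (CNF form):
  (¬d ∨ ¬q) ∧ (¬d ∨ ¬t)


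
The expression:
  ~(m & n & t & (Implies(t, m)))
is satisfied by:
  {m: False, t: False, n: False}
  {n: True, m: False, t: False}
  {t: True, m: False, n: False}
  {n: True, t: True, m: False}
  {m: True, n: False, t: False}
  {n: True, m: True, t: False}
  {t: True, m: True, n: False}


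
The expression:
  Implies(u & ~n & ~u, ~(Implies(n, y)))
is always true.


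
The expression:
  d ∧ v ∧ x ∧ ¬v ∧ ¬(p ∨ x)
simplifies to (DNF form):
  False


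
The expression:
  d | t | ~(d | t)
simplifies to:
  True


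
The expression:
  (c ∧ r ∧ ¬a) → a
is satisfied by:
  {a: True, c: False, r: False}
  {c: False, r: False, a: False}
  {r: True, a: True, c: False}
  {r: True, c: False, a: False}
  {a: True, c: True, r: False}
  {c: True, a: False, r: False}
  {r: True, c: True, a: True}


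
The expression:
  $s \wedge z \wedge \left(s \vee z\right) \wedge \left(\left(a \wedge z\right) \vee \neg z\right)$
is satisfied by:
  {a: True, z: True, s: True}


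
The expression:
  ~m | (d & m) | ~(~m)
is always true.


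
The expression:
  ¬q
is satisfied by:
  {q: False}


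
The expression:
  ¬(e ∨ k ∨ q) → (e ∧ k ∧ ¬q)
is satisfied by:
  {k: True, q: True, e: True}
  {k: True, q: True, e: False}
  {k: True, e: True, q: False}
  {k: True, e: False, q: False}
  {q: True, e: True, k: False}
  {q: True, e: False, k: False}
  {e: True, q: False, k: False}


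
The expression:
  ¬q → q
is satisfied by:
  {q: True}


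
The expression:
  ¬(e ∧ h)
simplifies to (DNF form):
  ¬e ∨ ¬h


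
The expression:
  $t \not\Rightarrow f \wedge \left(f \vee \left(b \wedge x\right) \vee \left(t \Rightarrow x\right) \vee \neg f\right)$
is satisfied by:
  {t: True, f: False}


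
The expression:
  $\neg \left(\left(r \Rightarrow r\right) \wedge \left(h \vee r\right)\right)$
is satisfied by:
  {r: False, h: False}


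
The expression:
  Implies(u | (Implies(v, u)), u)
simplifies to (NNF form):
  u | v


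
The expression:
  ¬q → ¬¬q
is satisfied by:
  {q: True}


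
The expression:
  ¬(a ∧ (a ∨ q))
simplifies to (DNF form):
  ¬a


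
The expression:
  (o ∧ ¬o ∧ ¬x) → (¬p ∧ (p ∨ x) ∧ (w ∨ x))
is always true.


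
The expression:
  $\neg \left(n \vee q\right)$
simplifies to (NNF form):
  $\neg n \wedge \neg q$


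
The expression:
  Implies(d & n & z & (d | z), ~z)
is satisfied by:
  {z: False, d: False, n: False}
  {n: True, z: False, d: False}
  {d: True, z: False, n: False}
  {n: True, d: True, z: False}
  {z: True, n: False, d: False}
  {n: True, z: True, d: False}
  {d: True, z: True, n: False}


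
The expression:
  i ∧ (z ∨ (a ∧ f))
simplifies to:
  i ∧ (a ∨ z) ∧ (f ∨ z)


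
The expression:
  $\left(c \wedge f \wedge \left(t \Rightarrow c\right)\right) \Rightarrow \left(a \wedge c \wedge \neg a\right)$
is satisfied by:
  {c: False, f: False}
  {f: True, c: False}
  {c: True, f: False}


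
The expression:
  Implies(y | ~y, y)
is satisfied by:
  {y: True}


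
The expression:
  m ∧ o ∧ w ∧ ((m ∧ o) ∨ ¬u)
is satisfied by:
  {m: True, w: True, o: True}


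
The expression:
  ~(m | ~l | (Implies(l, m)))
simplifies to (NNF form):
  l & ~m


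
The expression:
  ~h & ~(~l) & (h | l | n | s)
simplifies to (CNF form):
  l & ~h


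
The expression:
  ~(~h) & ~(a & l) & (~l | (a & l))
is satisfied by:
  {h: True, l: False}


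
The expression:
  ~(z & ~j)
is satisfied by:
  {j: True, z: False}
  {z: False, j: False}
  {z: True, j: True}


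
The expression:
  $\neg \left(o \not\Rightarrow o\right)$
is always true.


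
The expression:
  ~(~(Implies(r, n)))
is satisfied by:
  {n: True, r: False}
  {r: False, n: False}
  {r: True, n: True}


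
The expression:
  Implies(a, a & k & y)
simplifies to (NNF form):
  ~a | (k & y)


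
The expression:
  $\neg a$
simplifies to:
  $\neg a$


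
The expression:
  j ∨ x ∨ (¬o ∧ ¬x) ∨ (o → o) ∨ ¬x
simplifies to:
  True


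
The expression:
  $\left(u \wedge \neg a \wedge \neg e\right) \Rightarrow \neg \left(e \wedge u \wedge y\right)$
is always true.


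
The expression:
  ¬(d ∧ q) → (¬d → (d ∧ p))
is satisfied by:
  {d: True}


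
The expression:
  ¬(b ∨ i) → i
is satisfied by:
  {i: True, b: True}
  {i: True, b: False}
  {b: True, i: False}


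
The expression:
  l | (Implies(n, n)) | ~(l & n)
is always true.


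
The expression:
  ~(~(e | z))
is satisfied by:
  {z: True, e: True}
  {z: True, e: False}
  {e: True, z: False}


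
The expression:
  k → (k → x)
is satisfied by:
  {x: True, k: False}
  {k: False, x: False}
  {k: True, x: True}


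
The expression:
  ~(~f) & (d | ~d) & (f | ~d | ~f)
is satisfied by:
  {f: True}


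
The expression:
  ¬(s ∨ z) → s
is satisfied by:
  {z: True, s: True}
  {z: True, s: False}
  {s: True, z: False}


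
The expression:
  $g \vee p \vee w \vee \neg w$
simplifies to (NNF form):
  $\text{True}$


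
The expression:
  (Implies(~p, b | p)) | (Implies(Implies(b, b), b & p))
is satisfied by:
  {b: True, p: True}
  {b: True, p: False}
  {p: True, b: False}


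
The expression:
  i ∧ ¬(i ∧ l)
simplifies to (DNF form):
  i ∧ ¬l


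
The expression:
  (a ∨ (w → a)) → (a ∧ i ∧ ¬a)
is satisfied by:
  {w: True, a: False}


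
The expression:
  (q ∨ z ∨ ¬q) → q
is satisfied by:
  {q: True}


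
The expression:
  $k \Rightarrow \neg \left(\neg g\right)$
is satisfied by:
  {g: True, k: False}
  {k: False, g: False}
  {k: True, g: True}


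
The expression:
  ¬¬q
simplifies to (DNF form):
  q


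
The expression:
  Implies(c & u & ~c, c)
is always true.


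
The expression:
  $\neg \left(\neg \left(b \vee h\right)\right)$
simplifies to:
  $b \vee h$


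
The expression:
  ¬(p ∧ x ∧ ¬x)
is always true.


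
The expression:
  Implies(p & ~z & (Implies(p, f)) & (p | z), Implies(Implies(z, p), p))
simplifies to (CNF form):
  True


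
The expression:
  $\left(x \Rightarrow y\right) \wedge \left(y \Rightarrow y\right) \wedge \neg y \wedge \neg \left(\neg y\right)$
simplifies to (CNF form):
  $\text{False}$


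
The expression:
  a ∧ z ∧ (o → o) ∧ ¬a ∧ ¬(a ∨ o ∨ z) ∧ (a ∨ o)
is never true.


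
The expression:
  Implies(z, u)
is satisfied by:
  {u: True, z: False}
  {z: False, u: False}
  {z: True, u: True}


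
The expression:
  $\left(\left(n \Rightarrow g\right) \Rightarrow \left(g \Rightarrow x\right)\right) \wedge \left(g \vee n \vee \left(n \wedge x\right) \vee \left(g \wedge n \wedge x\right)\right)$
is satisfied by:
  {n: True, x: True, g: False}
  {n: True, x: False, g: False}
  {g: True, n: True, x: True}
  {g: True, x: True, n: False}


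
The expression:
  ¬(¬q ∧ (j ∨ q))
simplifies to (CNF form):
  q ∨ ¬j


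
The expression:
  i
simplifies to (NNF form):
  i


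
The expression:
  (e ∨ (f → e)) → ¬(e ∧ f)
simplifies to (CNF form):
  ¬e ∨ ¬f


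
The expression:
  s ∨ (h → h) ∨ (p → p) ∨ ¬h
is always true.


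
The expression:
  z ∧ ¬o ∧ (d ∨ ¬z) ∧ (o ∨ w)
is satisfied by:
  {z: True, w: True, d: True, o: False}


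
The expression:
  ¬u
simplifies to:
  ¬u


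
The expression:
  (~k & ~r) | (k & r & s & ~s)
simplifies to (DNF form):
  ~k & ~r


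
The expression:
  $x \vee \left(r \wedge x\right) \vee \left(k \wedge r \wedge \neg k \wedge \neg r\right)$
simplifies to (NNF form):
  $x$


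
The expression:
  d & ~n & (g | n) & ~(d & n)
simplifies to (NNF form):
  d & g & ~n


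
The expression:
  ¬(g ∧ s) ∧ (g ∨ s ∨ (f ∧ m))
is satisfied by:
  {f: True, m: True, s: False, g: False}
  {f: True, s: True, m: True, g: False}
  {f: True, s: True, m: False, g: False}
  {s: True, m: True, f: False, g: False}
  {s: True, f: False, m: False, g: False}
  {g: True, f: True, m: True, s: False}
  {g: True, f: True, m: False, s: False}
  {g: True, m: True, s: False, f: False}
  {g: True, m: False, s: False, f: False}


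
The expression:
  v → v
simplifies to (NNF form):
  True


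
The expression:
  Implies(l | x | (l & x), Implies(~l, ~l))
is always true.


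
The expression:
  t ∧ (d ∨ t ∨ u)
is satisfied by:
  {t: True}


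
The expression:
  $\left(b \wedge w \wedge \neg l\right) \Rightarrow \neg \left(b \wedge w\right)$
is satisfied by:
  {l: True, w: False, b: False}
  {w: False, b: False, l: False}
  {b: True, l: True, w: False}
  {b: True, w: False, l: False}
  {l: True, w: True, b: False}
  {w: True, l: False, b: False}
  {b: True, w: True, l: True}


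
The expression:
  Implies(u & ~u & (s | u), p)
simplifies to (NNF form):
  True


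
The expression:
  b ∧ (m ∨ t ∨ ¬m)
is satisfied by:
  {b: True}


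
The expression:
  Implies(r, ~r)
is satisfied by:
  {r: False}


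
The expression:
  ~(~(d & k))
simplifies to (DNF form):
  d & k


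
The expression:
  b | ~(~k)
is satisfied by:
  {b: True, k: True}
  {b: True, k: False}
  {k: True, b: False}


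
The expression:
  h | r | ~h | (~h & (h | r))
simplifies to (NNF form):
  True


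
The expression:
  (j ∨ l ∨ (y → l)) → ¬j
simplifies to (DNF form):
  ¬j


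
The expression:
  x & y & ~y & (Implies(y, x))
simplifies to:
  False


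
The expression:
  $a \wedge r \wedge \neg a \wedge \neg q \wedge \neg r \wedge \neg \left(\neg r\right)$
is never true.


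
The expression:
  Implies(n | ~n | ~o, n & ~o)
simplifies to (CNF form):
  n & ~o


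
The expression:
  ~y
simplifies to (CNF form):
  ~y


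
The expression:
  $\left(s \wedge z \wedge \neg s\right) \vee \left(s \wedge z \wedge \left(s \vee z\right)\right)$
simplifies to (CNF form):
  $s \wedge z$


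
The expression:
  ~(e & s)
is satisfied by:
  {s: False, e: False}
  {e: True, s: False}
  {s: True, e: False}


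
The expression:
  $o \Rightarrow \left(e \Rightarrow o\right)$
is always true.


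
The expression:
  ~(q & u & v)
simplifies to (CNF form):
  ~q | ~u | ~v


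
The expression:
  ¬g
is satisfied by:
  {g: False}


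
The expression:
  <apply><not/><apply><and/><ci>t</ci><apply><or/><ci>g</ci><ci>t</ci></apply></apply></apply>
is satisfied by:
  {t: False}


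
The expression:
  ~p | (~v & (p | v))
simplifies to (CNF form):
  ~p | ~v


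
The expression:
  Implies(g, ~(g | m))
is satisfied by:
  {g: False}
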